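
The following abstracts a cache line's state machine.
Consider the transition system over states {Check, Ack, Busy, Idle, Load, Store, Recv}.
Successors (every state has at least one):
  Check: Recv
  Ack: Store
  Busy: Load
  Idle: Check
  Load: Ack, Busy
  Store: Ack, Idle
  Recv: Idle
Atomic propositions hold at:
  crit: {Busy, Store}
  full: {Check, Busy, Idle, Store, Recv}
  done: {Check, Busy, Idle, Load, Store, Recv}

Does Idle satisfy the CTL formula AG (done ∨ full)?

Yes

Sat(done ∨ full) = {Check, Busy, Idle, Load, Store, Recv}
AG (done ∨ full): greatest fixpoint, start Z0 = {Check, Busy, Idle, Load, Store, Recv}, keep only states in Sat with every successor in Z. Z1 = {Check, Busy, Idle, Recv}; Z2 = {Check, Idle, Recv}; fixed.
Sat(AG (done ∨ full)) = {Check, Idle, Recv}
Idle ∈ Sat(AG (done ∨ full)) = {Check, Idle, Recv}, so the formula holds at Idle.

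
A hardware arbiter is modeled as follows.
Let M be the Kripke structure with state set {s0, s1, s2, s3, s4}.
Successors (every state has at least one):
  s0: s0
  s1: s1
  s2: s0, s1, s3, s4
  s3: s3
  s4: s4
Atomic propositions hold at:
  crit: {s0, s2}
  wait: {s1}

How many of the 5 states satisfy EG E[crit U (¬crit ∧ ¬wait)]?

Sat(¬crit) = {s1, s3, s4}
Sat(¬wait) = {s0, s2, s3, s4}
Sat(¬crit ∧ ¬wait) = {s3, s4}
E[crit U (¬crit ∧ ¬wait)]: least fixpoint, start Z0 = Sat((¬crit ∧ ¬wait)) = {s3, s4}, add states in Sat(crit) with some successor in Z. Z1 = {s2, s3, s4}; fixed.
Sat(E[crit U (¬crit ∧ ¬wait)]) = {s2, s3, s4}
EG E[crit U (¬crit ∧ ¬wait)]: greatest fixpoint, start Z0 = {s2, s3, s4}, keep only states in Sat with some successor in Z. Already a fixed point.
Sat(EG E[crit U (¬crit ∧ ¬wait)]) = {s2, s3, s4}
|Sat(EG E[crit U (¬crit ∧ ¬wait)])| = |{s2, s3, s4}| = 3.

3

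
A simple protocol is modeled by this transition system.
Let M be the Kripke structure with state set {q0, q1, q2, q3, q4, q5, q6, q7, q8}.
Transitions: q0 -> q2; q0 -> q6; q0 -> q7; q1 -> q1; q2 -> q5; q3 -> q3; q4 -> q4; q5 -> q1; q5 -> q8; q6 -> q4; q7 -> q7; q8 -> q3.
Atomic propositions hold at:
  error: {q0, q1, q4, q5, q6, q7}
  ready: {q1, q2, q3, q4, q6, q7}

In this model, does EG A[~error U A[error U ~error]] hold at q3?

Yes

Sat(~error) = {q2, q3, q8}
A[error U ~error]: least fixpoint, start Z0 = Sat(~error) = {q2, q3, q8}, add states in Sat(error) with every successor in Z. Already a fixed point.
Sat(A[error U ~error]) = {q2, q3, q8}
A[~error U A[error U ~error]]: least fixpoint, start Z0 = Sat(A[error U ~error]) = {q2, q3, q8}, add states in Sat(~error) with every successor in Z. Already a fixed point.
Sat(A[~error U A[error U ~error]]) = {q2, q3, q8}
EG A[~error U A[error U ~error]]: greatest fixpoint, start Z0 = {q2, q3, q8}, keep only states in Sat with some successor in Z. Z1 = {q3, q8}; fixed.
Sat(EG A[~error U A[error U ~error]]) = {q3, q8}
q3 ∈ Sat(EG A[~error U A[error U ~error]]) = {q3, q8}, so the formula holds at q3.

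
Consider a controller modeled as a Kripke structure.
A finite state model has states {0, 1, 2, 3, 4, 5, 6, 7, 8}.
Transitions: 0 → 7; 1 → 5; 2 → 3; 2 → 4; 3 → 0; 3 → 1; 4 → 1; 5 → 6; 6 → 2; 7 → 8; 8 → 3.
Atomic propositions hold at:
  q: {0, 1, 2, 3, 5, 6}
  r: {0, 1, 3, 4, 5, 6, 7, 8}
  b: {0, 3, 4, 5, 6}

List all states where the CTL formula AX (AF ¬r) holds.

{1, 4, 5, 6}

Sat(¬r) = {2}
AF ¬r: least fixpoint, start Z0 = {2}, add states with every successor in Z. Z1 = {2, 6}; Z2 = {2, 5, 6}; Z3 = {1, 2, 5, 6}; Z4 = {1, 2, 4, 5, 6}; fixed.
Sat(AF ¬r) = {1, 2, 4, 5, 6}
Sat(AX (AF ¬r)) = {s : every successor in {1, 2, 4, 5, 6}} = {1, 4, 5, 6}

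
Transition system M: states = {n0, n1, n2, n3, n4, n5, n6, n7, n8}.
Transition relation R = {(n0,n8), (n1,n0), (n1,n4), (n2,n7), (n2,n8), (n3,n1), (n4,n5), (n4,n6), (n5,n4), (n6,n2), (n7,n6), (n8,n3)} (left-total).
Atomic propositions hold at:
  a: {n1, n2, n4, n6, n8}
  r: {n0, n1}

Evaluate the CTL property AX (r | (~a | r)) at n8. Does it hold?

Sat(~a) = {n0, n3, n5, n7}
Sat(~a | r) = {n0, n1, n3, n5, n7}
Sat(r | (~a | r)) = {n0, n1, n3, n5, n7}
Sat(AX (r | (~a | r))) = {s : every successor in {n0, n1, n3, n5, n7}} = {n3, n8}
n8 ∈ Sat(AX (r | (~a | r))) = {n3, n8}, so the formula holds at n8.

Yes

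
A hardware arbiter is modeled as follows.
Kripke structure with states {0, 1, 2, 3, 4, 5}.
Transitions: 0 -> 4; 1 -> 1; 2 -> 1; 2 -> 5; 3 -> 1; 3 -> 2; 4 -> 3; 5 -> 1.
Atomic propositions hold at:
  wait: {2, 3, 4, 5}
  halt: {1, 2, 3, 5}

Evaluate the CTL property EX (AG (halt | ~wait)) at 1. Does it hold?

Sat(~wait) = {0, 1}
Sat(halt | ~wait) = {0, 1, 2, 3, 5}
AG (halt | ~wait): greatest fixpoint, start Z0 = {0, 1, 2, 3, 5}, keep only states in Sat with every successor in Z. Z1 = {1, 2, 3, 5}; fixed.
Sat(AG (halt | ~wait)) = {1, 2, 3, 5}
Sat(EX (AG (halt | ~wait))) = {s : some successor in {1, 2, 3, 5}} = {1, 2, 3, 4, 5}
1 ∈ Sat(EX (AG (halt | ~wait))) = {1, 2, 3, 4, 5}, so the formula holds at 1.

Yes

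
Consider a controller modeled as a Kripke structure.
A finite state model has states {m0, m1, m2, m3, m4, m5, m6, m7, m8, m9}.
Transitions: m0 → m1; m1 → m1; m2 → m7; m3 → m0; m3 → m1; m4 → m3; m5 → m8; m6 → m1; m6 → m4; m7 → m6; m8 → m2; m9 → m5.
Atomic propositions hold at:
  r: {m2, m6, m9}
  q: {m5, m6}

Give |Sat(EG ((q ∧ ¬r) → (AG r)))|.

8

Sat(¬r) = {m0, m1, m3, m4, m5, m7, m8}
Sat(q ∧ ¬r) = {m5}
AG r: greatest fixpoint, start Z0 = {m2, m6, m9}, keep only states in Sat with every successor in Z. Z1 = ∅; fixed.
Sat(AG r) = ∅
Sat((q ∧ ¬r) → (AG r)) = {m0, m1, m2, m3, m4, m6, m7, m8, m9}
EG ((q ∧ ¬r) → (AG r)): greatest fixpoint, start Z0 = {m0, m1, m2, m3, m4, m6, m7, m8, m9}, keep only states in Sat with some successor in Z. Z1 = {m0, m1, m2, m3, m4, m6, m7, m8}; fixed.
Sat(EG ((q ∧ ¬r) → (AG r))) = {m0, m1, m2, m3, m4, m6, m7, m8}
|Sat(EG ((q ∧ ¬r) → (AG r)))| = |{m0, m1, m2, m3, m4, m6, m7, m8}| = 8.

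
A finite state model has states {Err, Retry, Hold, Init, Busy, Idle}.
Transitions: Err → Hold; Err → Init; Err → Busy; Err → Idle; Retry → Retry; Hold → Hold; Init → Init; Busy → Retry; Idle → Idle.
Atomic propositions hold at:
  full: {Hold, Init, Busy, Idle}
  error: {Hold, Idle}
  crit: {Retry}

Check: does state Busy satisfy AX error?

No

Sat(AX error) = {s : every successor in {Hold, Idle}} = {Hold, Idle}
Busy ∉ Sat(AX error) = {Hold, Idle}, so the formula does not hold at Busy.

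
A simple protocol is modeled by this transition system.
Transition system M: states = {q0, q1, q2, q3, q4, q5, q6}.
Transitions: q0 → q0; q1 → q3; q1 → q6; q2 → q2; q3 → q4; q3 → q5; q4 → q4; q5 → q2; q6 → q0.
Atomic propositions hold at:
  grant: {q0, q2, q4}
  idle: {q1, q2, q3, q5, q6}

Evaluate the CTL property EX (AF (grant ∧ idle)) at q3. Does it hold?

Sat(grant ∧ idle) = {q2}
AF (grant ∧ idle): least fixpoint, start Z0 = {q2}, add states with every successor in Z. Z1 = {q2, q5}; fixed.
Sat(AF (grant ∧ idle)) = {q2, q5}
Sat(EX (AF (grant ∧ idle))) = {s : some successor in {q2, q5}} = {q2, q3, q5}
q3 ∈ Sat(EX (AF (grant ∧ idle))) = {q2, q3, q5}, so the formula holds at q3.

Yes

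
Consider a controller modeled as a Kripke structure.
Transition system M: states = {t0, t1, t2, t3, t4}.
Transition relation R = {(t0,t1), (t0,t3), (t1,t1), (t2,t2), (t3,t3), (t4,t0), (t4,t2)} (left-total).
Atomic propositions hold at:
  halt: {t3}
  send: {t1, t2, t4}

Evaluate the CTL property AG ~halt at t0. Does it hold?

No

Sat(~halt) = {t0, t1, t2, t4}
AG ~halt: greatest fixpoint, start Z0 = {t0, t1, t2, t4}, keep only states in Sat with every successor in Z. Z1 = {t1, t2, t4}; Z2 = {t1, t2}; fixed.
Sat(AG ~halt) = {t1, t2}
t0 ∉ Sat(AG ~halt) = {t1, t2}, so the formula does not hold at t0.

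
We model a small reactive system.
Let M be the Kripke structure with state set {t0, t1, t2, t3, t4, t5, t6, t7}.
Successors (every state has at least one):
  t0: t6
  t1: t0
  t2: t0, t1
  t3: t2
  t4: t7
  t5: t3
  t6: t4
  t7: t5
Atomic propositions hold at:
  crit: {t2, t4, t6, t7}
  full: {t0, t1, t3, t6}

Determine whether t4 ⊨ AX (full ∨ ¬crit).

Sat(¬crit) = {t0, t1, t3, t5}
Sat(full ∨ ¬crit) = {t0, t1, t3, t5, t6}
Sat(AX (full ∨ ¬crit)) = {s : every successor in {t0, t1, t3, t5, t6}} = {t0, t1, t2, t5, t7}
t4 ∉ Sat(AX (full ∨ ¬crit)) = {t0, t1, t2, t5, t7}, so the formula does not hold at t4.

No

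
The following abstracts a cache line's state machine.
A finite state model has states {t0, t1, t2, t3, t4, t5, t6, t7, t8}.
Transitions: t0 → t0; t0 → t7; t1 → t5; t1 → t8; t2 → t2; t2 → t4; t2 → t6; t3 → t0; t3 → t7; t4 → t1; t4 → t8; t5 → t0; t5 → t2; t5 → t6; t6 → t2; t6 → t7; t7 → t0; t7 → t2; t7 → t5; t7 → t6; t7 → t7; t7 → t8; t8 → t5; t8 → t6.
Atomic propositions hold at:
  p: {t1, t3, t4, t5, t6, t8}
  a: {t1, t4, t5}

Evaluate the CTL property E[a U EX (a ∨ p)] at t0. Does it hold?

No

Sat(a ∨ p) = {t1, t3, t4, t5, t6, t8}
Sat(EX (a ∨ p)) = {s : some successor in {t1, t3, t4, t5, t6, t8}} = {t1, t2, t4, t5, t7, t8}
E[a U EX (a ∨ p)]: least fixpoint, start Z0 = Sat(EX (a ∨ p)) = {t1, t2, t4, t5, t7, t8}, add states in Sat(a) with some successor in Z. Already a fixed point.
Sat(E[a U EX (a ∨ p)]) = {t1, t2, t4, t5, t7, t8}
t0 ∉ Sat(E[a U EX (a ∨ p)]) = {t1, t2, t4, t5, t7, t8}, so the formula does not hold at t0.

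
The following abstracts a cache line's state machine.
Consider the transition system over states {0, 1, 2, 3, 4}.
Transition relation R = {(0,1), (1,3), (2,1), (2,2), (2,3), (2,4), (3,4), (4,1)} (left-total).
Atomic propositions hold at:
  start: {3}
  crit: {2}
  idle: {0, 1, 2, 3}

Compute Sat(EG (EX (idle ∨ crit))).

{2}

Sat(idle ∨ crit) = {0, 1, 2, 3}
Sat(EX (idle ∨ crit)) = {s : some successor in {0, 1, 2, 3}} = {0, 1, 2, 4}
EG (EX (idle ∨ crit)): greatest fixpoint, start Z0 = {0, 1, 2, 4}, keep only states in Sat with some successor in Z. Z1 = {0, 2, 4}; Z2 = {2}; fixed.
Sat(EG (EX (idle ∨ crit))) = {2}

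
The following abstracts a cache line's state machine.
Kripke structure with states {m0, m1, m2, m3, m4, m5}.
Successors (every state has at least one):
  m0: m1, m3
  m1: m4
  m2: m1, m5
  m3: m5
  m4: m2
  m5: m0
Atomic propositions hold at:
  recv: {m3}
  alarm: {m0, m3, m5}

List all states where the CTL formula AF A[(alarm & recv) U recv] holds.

{m3}

Sat(alarm & recv) = {m3}
A[(alarm & recv) U recv]: least fixpoint, start Z0 = Sat(recv) = {m3}, add states in Sat(alarm & recv) with every successor in Z. Already a fixed point.
Sat(A[(alarm & recv) U recv]) = {m3}
AF A[(alarm & recv) U recv]: least fixpoint, start Z0 = {m3}, add states with every successor in Z. Already a fixed point.
Sat(AF A[(alarm & recv) U recv]) = {m3}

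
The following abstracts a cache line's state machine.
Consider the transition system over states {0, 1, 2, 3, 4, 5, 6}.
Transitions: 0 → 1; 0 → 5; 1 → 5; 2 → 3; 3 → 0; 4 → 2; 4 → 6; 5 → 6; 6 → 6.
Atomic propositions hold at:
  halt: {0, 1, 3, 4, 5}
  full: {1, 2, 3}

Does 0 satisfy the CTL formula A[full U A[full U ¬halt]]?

No

Sat(¬halt) = {2, 6}
A[full U ¬halt]: least fixpoint, start Z0 = Sat(¬halt) = {2, 6}, add states in Sat(full) with every successor in Z. Already a fixed point.
Sat(A[full U ¬halt]) = {2, 6}
A[full U A[full U ¬halt]]: least fixpoint, start Z0 = Sat(A[full U ¬halt]) = {2, 6}, add states in Sat(full) with every successor in Z. Already a fixed point.
Sat(A[full U A[full U ¬halt]]) = {2, 6}
0 ∉ Sat(A[full U A[full U ¬halt]]) = {2, 6}, so the formula does not hold at 0.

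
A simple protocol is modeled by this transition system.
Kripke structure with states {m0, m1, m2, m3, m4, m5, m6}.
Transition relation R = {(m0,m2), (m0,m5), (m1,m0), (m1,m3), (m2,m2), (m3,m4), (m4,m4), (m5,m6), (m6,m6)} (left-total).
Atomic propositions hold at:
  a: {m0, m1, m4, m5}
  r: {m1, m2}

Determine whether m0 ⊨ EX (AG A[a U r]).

A[a U r]: least fixpoint, start Z0 = Sat(r) = {m1, m2}, add states in Sat(a) with every successor in Z. Already a fixed point.
Sat(A[a U r]) = {m1, m2}
AG A[a U r]: greatest fixpoint, start Z0 = {m1, m2}, keep only states in Sat with every successor in Z. Z1 = {m2}; fixed.
Sat(AG A[a U r]) = {m2}
Sat(EX (AG A[a U r])) = {s : some successor in {m2}} = {m0, m2}
m0 ∈ Sat(EX (AG A[a U r])) = {m0, m2}, so the formula holds at m0.

Yes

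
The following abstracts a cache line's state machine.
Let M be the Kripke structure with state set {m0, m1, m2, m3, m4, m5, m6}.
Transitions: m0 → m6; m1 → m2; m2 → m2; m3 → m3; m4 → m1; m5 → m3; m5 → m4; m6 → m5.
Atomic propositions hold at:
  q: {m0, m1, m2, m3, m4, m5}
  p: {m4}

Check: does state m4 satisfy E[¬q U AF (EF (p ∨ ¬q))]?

Sat(¬q) = {m6}
Sat(p ∨ ¬q) = {m4, m6}
EF (p ∨ ¬q): least fixpoint, start Z0 = {m4, m6}, add states with some successor in Z. Z1 = {m0, m4, m5, m6}; fixed.
Sat(EF (p ∨ ¬q)) = {m0, m4, m5, m6}
AF (EF (p ∨ ¬q)): least fixpoint, start Z0 = {m0, m4, m5, m6}, add states with every successor in Z. Already a fixed point.
Sat(AF (EF (p ∨ ¬q))) = {m0, m4, m5, m6}
E[¬q U AF (EF (p ∨ ¬q))]: least fixpoint, start Z0 = Sat(AF (EF (p ∨ ¬q))) = {m0, m4, m5, m6}, add states in Sat(¬q) with some successor in Z. Already a fixed point.
Sat(E[¬q U AF (EF (p ∨ ¬q))]) = {m0, m4, m5, m6}
m4 ∈ Sat(E[¬q U AF (EF (p ∨ ¬q))]) = {m0, m4, m5, m6}, so the formula holds at m4.

Yes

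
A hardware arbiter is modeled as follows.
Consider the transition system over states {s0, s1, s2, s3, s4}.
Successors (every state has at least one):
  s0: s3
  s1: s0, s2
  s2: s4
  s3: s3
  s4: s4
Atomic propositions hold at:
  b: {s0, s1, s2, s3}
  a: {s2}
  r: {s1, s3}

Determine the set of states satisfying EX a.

{s1}

Sat(EX a) = {s : some successor in {s2}} = {s1}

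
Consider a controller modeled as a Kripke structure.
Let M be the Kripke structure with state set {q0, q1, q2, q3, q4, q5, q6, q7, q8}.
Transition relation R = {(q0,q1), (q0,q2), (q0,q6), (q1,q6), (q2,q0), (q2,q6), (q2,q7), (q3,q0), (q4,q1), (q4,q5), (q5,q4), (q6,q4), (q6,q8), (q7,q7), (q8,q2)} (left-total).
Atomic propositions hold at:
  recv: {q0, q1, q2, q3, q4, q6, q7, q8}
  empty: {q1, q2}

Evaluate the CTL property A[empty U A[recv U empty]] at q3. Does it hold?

A[recv U empty]: least fixpoint, start Z0 = Sat(empty) = {q1, q2}, add states in Sat(recv) with every successor in Z. Z1 = {q1, q2, q8}; fixed.
Sat(A[recv U empty]) = {q1, q2, q8}
A[empty U A[recv U empty]]: least fixpoint, start Z0 = Sat(A[recv U empty]) = {q1, q2, q8}, add states in Sat(empty) with every successor in Z. Already a fixed point.
Sat(A[empty U A[recv U empty]]) = {q1, q2, q8}
q3 ∉ Sat(A[empty U A[recv U empty]]) = {q1, q2, q8}, so the formula does not hold at q3.

No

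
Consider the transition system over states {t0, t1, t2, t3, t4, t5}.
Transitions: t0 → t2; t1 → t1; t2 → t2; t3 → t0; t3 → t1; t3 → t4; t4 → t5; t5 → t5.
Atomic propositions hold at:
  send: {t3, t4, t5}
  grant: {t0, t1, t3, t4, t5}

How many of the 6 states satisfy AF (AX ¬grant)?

2

Sat(¬grant) = {t2}
Sat(AX ¬grant) = {s : every successor in {t2}} = {t0, t2}
AF (AX ¬grant): least fixpoint, start Z0 = {t0, t2}, add states with every successor in Z. Already a fixed point.
Sat(AF (AX ¬grant)) = {t0, t2}
|Sat(AF (AX ¬grant))| = |{t0, t2}| = 2.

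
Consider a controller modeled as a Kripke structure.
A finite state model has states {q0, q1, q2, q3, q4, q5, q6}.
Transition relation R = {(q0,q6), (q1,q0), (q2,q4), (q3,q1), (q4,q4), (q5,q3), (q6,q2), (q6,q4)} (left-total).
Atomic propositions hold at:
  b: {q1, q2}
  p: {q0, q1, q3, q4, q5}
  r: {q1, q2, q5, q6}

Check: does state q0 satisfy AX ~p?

Sat(~p) = {q2, q6}
Sat(AX ~p) = {s : every successor in {q2, q6}} = {q0}
q0 ∈ Sat(AX ~p) = {q0}, so the formula holds at q0.

Yes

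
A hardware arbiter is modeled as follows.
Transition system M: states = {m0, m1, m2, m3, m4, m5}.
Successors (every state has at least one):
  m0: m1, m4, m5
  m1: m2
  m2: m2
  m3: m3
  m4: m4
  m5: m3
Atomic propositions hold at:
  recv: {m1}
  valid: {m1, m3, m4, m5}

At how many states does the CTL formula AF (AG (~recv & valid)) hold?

Sat(~recv) = {m0, m2, m3, m4, m5}
Sat(~recv & valid) = {m3, m4, m5}
AG (~recv & valid): greatest fixpoint, start Z0 = {m3, m4, m5}, keep only states in Sat with every successor in Z. Already a fixed point.
Sat(AG (~recv & valid)) = {m3, m4, m5}
AF (AG (~recv & valid)): least fixpoint, start Z0 = {m3, m4, m5}, add states with every successor in Z. Already a fixed point.
Sat(AF (AG (~recv & valid))) = {m3, m4, m5}
|Sat(AF (AG (~recv & valid)))| = |{m3, m4, m5}| = 3.

3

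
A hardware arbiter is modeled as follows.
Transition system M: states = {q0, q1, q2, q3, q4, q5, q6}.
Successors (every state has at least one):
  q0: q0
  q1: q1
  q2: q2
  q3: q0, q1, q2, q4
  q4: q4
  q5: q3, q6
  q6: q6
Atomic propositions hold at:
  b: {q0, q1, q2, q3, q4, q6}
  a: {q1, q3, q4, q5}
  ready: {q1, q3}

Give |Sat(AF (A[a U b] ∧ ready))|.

2

A[a U b]: least fixpoint, start Z0 = Sat(b) = {q0, q1, q2, q3, q4, q6}, add states in Sat(a) with every successor in Z. Z1 = {q0, q1, q2, q3, q4, q5, q6}; fixed.
Sat(A[a U b]) = {q0, q1, q2, q3, q4, q5, q6}
Sat(A[a U b] ∧ ready) = {q1, q3}
AF (A[a U b] ∧ ready): least fixpoint, start Z0 = {q1, q3}, add states with every successor in Z. Already a fixed point.
Sat(AF (A[a U b] ∧ ready)) = {q1, q3}
|Sat(AF (A[a U b] ∧ ready))| = |{q1, q3}| = 2.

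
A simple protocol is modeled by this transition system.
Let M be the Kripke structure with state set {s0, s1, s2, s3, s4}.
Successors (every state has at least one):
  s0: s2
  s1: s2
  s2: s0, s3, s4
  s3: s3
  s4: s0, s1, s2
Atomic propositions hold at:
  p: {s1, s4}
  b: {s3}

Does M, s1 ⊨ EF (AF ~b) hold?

Sat(~b) = {s0, s1, s2, s4}
AF ~b: least fixpoint, start Z0 = {s0, s1, s2, s4}, add states with every successor in Z. Already a fixed point.
Sat(AF ~b) = {s0, s1, s2, s4}
EF (AF ~b): least fixpoint, start Z0 = {s0, s1, s2, s4}, add states with some successor in Z. Already a fixed point.
Sat(EF (AF ~b)) = {s0, s1, s2, s4}
s1 ∈ Sat(EF (AF ~b)) = {s0, s1, s2, s4}, so the formula holds at s1.

Yes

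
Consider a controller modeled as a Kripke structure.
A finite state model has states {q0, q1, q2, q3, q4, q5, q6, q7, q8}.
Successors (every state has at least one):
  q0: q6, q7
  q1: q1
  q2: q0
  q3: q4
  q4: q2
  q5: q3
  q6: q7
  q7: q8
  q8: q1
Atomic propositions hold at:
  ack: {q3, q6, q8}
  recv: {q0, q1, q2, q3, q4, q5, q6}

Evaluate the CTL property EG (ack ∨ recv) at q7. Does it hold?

No

Sat(ack ∨ recv) = {q0, q1, q2, q3, q4, q5, q6, q8}
EG (ack ∨ recv): greatest fixpoint, start Z0 = {q0, q1, q2, q3, q4, q5, q6, q8}, keep only states in Sat with some successor in Z. Z1 = {q0, q1, q2, q3, q4, q5, q8}; Z2 = {q1, q2, q3, q4, q5, q8}; Z3 = {q1, q3, q4, q5, q8}; Z4 = {q1, q3, q5, q8}; Z5 = {q1, q5, q8}; Z6 = {q1, q8}; fixed.
Sat(EG (ack ∨ recv)) = {q1, q8}
q7 ∉ Sat(EG (ack ∨ recv)) = {q1, q8}, so the formula does not hold at q7.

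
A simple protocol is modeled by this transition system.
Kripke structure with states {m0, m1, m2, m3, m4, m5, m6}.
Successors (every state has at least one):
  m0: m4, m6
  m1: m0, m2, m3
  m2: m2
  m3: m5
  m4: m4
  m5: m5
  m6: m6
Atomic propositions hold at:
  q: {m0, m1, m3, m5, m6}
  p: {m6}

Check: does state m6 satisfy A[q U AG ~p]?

Sat(~p) = {m0, m1, m2, m3, m4, m5}
AG ~p: greatest fixpoint, start Z0 = {m0, m1, m2, m3, m4, m5}, keep only states in Sat with every successor in Z. Z1 = {m1, m2, m3, m4, m5}; Z2 = {m2, m3, m4, m5}; fixed.
Sat(AG ~p) = {m2, m3, m4, m5}
A[q U AG ~p]: least fixpoint, start Z0 = Sat(AG ~p) = {m2, m3, m4, m5}, add states in Sat(q) with every successor in Z. Already a fixed point.
Sat(A[q U AG ~p]) = {m2, m3, m4, m5}
m6 ∉ Sat(A[q U AG ~p]) = {m2, m3, m4, m5}, so the formula does not hold at m6.

No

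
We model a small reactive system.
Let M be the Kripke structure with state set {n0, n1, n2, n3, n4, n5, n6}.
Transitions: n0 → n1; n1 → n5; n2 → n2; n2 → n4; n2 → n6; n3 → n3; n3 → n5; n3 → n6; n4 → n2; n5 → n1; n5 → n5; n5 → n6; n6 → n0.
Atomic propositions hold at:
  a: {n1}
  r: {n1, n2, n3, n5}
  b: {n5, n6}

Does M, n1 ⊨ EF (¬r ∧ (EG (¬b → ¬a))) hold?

No

Sat(¬r) = {n0, n4, n6}
Sat(¬b) = {n0, n1, n2, n3, n4}
Sat(¬a) = {n0, n2, n3, n4, n5, n6}
Sat(¬b → ¬a) = {n0, n2, n3, n4, n5, n6}
EG (¬b → ¬a): greatest fixpoint, start Z0 = {n0, n2, n3, n4, n5, n6}, keep only states in Sat with some successor in Z. Z1 = {n2, n3, n4, n5, n6}; Z2 = {n2, n3, n4, n5}; fixed.
Sat(EG (¬b → ¬a)) = {n2, n3, n4, n5}
Sat(¬r ∧ (EG (¬b → ¬a))) = {n4}
EF (¬r ∧ (EG (¬b → ¬a))): least fixpoint, start Z0 = {n4}, add states with some successor in Z. Z1 = {n2, n4}; fixed.
Sat(EF (¬r ∧ (EG (¬b → ¬a)))) = {n2, n4}
n1 ∉ Sat(EF (¬r ∧ (EG (¬b → ¬a)))) = {n2, n4}, so the formula does not hold at n1.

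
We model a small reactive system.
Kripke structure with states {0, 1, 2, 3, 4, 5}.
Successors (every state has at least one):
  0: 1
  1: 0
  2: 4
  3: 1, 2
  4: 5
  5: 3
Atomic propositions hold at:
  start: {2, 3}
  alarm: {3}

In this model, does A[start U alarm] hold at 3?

Yes

A[start U alarm]: least fixpoint, start Z0 = Sat(alarm) = {3}, add states in Sat(start) with every successor in Z. Already a fixed point.
Sat(A[start U alarm]) = {3}
3 ∈ Sat(A[start U alarm]) = {3}, so the formula holds at 3.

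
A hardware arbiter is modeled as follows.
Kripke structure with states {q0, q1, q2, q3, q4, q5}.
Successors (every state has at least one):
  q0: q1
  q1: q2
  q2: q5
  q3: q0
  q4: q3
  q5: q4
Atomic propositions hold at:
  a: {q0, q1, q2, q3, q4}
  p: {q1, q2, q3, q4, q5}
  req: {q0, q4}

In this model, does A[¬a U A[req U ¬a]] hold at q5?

Yes

Sat(¬a) = {q5}
A[req U ¬a]: least fixpoint, start Z0 = Sat(¬a) = {q5}, add states in Sat(req) with every successor in Z. Already a fixed point.
Sat(A[req U ¬a]) = {q5}
A[¬a U A[req U ¬a]]: least fixpoint, start Z0 = Sat(A[req U ¬a]) = {q5}, add states in Sat(¬a) with every successor in Z. Already a fixed point.
Sat(A[¬a U A[req U ¬a]]) = {q5}
q5 ∈ Sat(A[¬a U A[req U ¬a]]) = {q5}, so the formula holds at q5.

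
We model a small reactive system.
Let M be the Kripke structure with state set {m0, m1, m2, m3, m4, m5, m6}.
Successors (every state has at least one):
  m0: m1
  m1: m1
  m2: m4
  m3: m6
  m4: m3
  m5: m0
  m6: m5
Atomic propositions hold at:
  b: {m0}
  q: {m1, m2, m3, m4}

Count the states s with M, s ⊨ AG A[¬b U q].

1

Sat(¬b) = {m1, m2, m3, m4, m5, m6}
A[¬b U q]: least fixpoint, start Z0 = Sat(q) = {m1, m2, m3, m4}, add states in Sat(¬b) with every successor in Z. Already a fixed point.
Sat(A[¬b U q]) = {m1, m2, m3, m4}
AG A[¬b U q]: greatest fixpoint, start Z0 = {m1, m2, m3, m4}, keep only states in Sat with every successor in Z. Z1 = {m1, m2, m4}; Z2 = {m1, m2}; Z3 = {m1}; fixed.
Sat(AG A[¬b U q]) = {m1}
|Sat(AG A[¬b U q])| = |{m1}| = 1.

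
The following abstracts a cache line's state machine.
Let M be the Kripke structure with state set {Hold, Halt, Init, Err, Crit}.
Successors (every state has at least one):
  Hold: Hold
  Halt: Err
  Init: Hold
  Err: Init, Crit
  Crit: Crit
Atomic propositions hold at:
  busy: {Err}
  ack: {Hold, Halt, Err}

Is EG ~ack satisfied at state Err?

No

Sat(~ack) = {Init, Crit}
EG ~ack: greatest fixpoint, start Z0 = {Init, Crit}, keep only states in Sat with some successor in Z. Z1 = {Crit}; fixed.
Sat(EG ~ack) = {Crit}
Err ∉ Sat(EG ~ack) = {Crit}, so the formula does not hold at Err.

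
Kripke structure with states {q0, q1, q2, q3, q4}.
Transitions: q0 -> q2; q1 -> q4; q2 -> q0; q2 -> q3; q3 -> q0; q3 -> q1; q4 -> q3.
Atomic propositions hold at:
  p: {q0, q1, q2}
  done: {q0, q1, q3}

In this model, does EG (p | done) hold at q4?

Sat(p | done) = {q0, q1, q2, q3}
EG (p | done): greatest fixpoint, start Z0 = {q0, q1, q2, q3}, keep only states in Sat with some successor in Z. Z1 = {q0, q2, q3}; fixed.
Sat(EG (p | done)) = {q0, q2, q3}
q4 ∉ Sat(EG (p | done)) = {q0, q2, q3}, so the formula does not hold at q4.

No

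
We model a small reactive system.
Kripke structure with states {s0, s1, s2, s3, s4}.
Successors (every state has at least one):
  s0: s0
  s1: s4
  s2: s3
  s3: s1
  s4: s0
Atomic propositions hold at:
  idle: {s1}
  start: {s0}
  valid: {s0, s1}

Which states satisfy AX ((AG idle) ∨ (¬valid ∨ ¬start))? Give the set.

AG idle: greatest fixpoint, start Z0 = {s1}, keep only states in Sat with every successor in Z. Z1 = ∅; fixed.
Sat(AG idle) = ∅
Sat(¬valid) = {s2, s3, s4}
Sat(¬start) = {s1, s2, s3, s4}
Sat(¬valid ∨ ¬start) = {s1, s2, s3, s4}
Sat((AG idle) ∨ (¬valid ∨ ¬start)) = {s1, s2, s3, s4}
Sat(AX ((AG idle) ∨ (¬valid ∨ ¬start))) = {s : every successor in {s1, s2, s3, s4}} = {s1, s2, s3}

{s1, s2, s3}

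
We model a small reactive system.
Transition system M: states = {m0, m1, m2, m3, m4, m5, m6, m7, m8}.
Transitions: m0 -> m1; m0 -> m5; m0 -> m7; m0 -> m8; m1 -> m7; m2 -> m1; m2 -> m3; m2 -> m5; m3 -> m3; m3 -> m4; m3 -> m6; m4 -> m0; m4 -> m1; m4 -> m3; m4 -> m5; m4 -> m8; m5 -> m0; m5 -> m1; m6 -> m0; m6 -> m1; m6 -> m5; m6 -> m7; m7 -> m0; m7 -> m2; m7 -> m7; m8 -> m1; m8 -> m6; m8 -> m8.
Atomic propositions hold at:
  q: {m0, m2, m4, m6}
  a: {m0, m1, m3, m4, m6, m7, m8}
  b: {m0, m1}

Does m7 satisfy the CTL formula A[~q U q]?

Sat(~q) = {m1, m3, m5, m7, m8}
A[~q U q]: least fixpoint, start Z0 = Sat(q) = {m0, m2, m4, m6}, add states in Sat(~q) with every successor in Z. Already a fixed point.
Sat(A[~q U q]) = {m0, m2, m4, m6}
m7 ∉ Sat(A[~q U q]) = {m0, m2, m4, m6}, so the formula does not hold at m7.

No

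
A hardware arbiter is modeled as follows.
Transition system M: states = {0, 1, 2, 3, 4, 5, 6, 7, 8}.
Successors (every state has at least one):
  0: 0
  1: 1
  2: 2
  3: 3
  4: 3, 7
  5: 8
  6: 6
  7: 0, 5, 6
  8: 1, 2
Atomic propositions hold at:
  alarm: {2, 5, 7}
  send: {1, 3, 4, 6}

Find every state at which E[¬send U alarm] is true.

Sat(¬send) = {0, 2, 5, 7, 8}
E[¬send U alarm]: least fixpoint, start Z0 = Sat(alarm) = {2, 5, 7}, add states in Sat(¬send) with some successor in Z. Z1 = {2, 5, 7, 8}; fixed.
Sat(E[¬send U alarm]) = {2, 5, 7, 8}

{2, 5, 7, 8}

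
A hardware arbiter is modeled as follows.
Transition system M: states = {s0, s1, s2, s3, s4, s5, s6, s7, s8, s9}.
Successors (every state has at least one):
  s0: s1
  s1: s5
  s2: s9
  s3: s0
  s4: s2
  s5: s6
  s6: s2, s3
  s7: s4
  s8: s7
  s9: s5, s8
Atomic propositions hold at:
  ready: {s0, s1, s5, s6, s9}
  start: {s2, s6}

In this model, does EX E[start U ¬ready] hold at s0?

Sat(¬ready) = {s2, s3, s4, s7, s8}
E[start U ¬ready]: least fixpoint, start Z0 = Sat(¬ready) = {s2, s3, s4, s7, s8}, add states in Sat(start) with some successor in Z. Z1 = {s2, s3, s4, s6, s7, s8}; fixed.
Sat(E[start U ¬ready]) = {s2, s3, s4, s6, s7, s8}
Sat(EX E[start U ¬ready]) = {s : some successor in {s2, s3, s4, s6, s7, s8}} = {s4, s5, s6, s7, s8, s9}
s0 ∉ Sat(EX E[start U ¬ready]) = {s4, s5, s6, s7, s8, s9}, so the formula does not hold at s0.

No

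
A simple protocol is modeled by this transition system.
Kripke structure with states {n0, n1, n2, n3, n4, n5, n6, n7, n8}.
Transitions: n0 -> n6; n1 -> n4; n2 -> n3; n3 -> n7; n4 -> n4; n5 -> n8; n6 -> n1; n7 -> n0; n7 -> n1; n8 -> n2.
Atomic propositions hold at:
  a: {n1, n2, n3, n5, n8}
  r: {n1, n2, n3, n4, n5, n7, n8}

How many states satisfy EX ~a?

Sat(~a) = {n0, n4, n6, n7}
Sat(EX ~a) = {s : some successor in {n0, n4, n6, n7}} = {n0, n1, n3, n4, n7}
|Sat(EX ~a)| = |{n0, n1, n3, n4, n7}| = 5.

5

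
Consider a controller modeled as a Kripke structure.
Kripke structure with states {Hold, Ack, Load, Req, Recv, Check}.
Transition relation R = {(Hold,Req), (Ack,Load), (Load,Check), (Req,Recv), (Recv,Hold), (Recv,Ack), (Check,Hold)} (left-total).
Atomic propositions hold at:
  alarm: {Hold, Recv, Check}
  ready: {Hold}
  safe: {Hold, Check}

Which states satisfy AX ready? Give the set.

{Check}

Sat(AX ready) = {s : every successor in {Hold}} = {Check}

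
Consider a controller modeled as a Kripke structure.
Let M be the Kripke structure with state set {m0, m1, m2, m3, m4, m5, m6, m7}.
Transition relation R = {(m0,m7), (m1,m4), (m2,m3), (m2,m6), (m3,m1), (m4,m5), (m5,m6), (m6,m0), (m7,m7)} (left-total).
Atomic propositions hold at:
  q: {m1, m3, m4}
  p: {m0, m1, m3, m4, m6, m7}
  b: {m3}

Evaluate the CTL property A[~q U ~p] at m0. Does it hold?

Sat(~q) = {m0, m2, m5, m6, m7}
Sat(~p) = {m2, m5}
A[~q U ~p]: least fixpoint, start Z0 = Sat(~p) = {m2, m5}, add states in Sat(~q) with every successor in Z. Already a fixed point.
Sat(A[~q U ~p]) = {m2, m5}
m0 ∉ Sat(A[~q U ~p]) = {m2, m5}, so the formula does not hold at m0.

No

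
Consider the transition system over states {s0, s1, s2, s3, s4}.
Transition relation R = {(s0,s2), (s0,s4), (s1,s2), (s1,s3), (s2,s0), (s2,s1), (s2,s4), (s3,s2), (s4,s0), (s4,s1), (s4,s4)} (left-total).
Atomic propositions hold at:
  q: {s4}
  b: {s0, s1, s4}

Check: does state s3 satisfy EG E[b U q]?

E[b U q]: least fixpoint, start Z0 = Sat(q) = {s4}, add states in Sat(b) with some successor in Z. Z1 = {s0, s4}; fixed.
Sat(E[b U q]) = {s0, s4}
EG E[b U q]: greatest fixpoint, start Z0 = {s0, s4}, keep only states in Sat with some successor in Z. Already a fixed point.
Sat(EG E[b U q]) = {s0, s4}
s3 ∉ Sat(EG E[b U q]) = {s0, s4}, so the formula does not hold at s3.

No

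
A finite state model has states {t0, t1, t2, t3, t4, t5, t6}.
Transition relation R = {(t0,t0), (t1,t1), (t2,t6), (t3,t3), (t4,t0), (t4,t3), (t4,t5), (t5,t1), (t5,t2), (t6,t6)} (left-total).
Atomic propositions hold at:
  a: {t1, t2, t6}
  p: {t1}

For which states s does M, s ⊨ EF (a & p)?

{t1, t4, t5}

Sat(a & p) = {t1}
EF (a & p): least fixpoint, start Z0 = {t1}, add states with some successor in Z. Z1 = {t1, t5}; Z2 = {t1, t4, t5}; fixed.
Sat(EF (a & p)) = {t1, t4, t5}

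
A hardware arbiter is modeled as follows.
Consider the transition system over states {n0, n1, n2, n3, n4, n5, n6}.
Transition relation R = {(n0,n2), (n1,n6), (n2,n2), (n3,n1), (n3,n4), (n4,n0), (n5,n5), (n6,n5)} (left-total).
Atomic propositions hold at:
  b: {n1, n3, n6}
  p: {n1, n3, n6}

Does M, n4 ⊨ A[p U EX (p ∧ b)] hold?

Sat(p ∧ b) = {n1, n3, n6}
Sat(EX (p ∧ b)) = {s : some successor in {n1, n3, n6}} = {n1, n3}
A[p U EX (p ∧ b)]: least fixpoint, start Z0 = Sat(EX (p ∧ b)) = {n1, n3}, add states in Sat(p) with every successor in Z. Already a fixed point.
Sat(A[p U EX (p ∧ b)]) = {n1, n3}
n4 ∉ Sat(A[p U EX (p ∧ b)]) = {n1, n3}, so the formula does not hold at n4.

No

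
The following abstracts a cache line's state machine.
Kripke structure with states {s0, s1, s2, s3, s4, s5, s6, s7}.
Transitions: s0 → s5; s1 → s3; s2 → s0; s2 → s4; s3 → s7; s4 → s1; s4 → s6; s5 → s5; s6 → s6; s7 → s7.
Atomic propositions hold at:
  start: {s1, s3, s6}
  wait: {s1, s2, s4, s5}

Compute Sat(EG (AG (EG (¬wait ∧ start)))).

Sat(¬wait) = {s0, s3, s6, s7}
Sat(¬wait ∧ start) = {s3, s6}
EG (¬wait ∧ start): greatest fixpoint, start Z0 = {s3, s6}, keep only states in Sat with some successor in Z. Z1 = {s6}; fixed.
Sat(EG (¬wait ∧ start)) = {s6}
AG (EG (¬wait ∧ start)): greatest fixpoint, start Z0 = {s6}, keep only states in Sat with every successor in Z. Already a fixed point.
Sat(AG (EG (¬wait ∧ start))) = {s6}
EG (AG (EG (¬wait ∧ start))): greatest fixpoint, start Z0 = {s6}, keep only states in Sat with some successor in Z. Already a fixed point.
Sat(EG (AG (EG (¬wait ∧ start)))) = {s6}

{s6}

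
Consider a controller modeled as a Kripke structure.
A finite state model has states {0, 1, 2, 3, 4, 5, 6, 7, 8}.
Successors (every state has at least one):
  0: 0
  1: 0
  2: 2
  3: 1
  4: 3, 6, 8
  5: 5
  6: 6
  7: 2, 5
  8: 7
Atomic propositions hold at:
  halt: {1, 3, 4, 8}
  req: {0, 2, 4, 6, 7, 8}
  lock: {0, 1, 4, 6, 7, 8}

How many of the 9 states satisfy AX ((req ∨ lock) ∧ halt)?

1

Sat(req ∨ lock) = {0, 1, 2, 4, 6, 7, 8}
Sat((req ∨ lock) ∧ halt) = {1, 4, 8}
Sat(AX ((req ∨ lock) ∧ halt)) = {s : every successor in {1, 4, 8}} = {3}
|Sat(AX ((req ∨ lock) ∧ halt))| = |{3}| = 1.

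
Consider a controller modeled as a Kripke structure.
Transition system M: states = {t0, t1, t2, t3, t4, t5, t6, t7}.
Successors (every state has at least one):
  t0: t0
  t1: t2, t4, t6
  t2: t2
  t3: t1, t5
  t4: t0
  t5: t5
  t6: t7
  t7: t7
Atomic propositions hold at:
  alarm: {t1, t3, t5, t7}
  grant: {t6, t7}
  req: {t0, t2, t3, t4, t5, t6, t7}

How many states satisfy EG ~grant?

6

Sat(~grant) = {t0, t1, t2, t3, t4, t5}
EG ~grant: greatest fixpoint, start Z0 = {t0, t1, t2, t3, t4, t5}, keep only states in Sat with some successor in Z. Already a fixed point.
Sat(EG ~grant) = {t0, t1, t2, t3, t4, t5}
|Sat(EG ~grant)| = |{t0, t1, t2, t3, t4, t5}| = 6.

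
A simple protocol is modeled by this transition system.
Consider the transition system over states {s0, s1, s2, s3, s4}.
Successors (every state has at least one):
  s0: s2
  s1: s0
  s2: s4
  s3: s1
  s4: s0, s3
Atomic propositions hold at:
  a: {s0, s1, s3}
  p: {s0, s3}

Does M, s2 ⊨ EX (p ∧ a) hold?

No

Sat(p ∧ a) = {s0, s3}
Sat(EX (p ∧ a)) = {s : some successor in {s0, s3}} = {s1, s4}
s2 ∉ Sat(EX (p ∧ a)) = {s1, s4}, so the formula does not hold at s2.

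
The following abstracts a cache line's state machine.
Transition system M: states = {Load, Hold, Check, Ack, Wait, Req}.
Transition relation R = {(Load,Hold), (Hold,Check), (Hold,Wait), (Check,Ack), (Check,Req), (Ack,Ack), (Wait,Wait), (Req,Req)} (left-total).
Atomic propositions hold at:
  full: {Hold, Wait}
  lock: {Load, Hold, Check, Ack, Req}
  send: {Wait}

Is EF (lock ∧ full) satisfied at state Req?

No

Sat(lock ∧ full) = {Hold}
EF (lock ∧ full): least fixpoint, start Z0 = {Hold}, add states with some successor in Z. Z1 = {Load, Hold}; fixed.
Sat(EF (lock ∧ full)) = {Load, Hold}
Req ∉ Sat(EF (lock ∧ full)) = {Load, Hold}, so the formula does not hold at Req.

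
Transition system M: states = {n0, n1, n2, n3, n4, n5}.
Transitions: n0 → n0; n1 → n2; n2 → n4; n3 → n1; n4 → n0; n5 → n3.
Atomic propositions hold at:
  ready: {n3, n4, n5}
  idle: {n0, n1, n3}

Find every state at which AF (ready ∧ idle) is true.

{n3, n5}

Sat(ready ∧ idle) = {n3}
AF (ready ∧ idle): least fixpoint, start Z0 = {n3}, add states with every successor in Z. Z1 = {n3, n5}; fixed.
Sat(AF (ready ∧ idle)) = {n3, n5}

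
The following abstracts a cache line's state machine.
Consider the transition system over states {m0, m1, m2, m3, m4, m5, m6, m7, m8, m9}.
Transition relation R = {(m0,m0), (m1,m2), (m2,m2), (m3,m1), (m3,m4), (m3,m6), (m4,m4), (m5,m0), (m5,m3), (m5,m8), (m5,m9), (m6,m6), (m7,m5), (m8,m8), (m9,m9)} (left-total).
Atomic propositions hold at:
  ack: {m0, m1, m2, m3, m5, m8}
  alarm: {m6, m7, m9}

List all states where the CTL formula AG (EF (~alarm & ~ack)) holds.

Sat(~alarm) = {m0, m1, m2, m3, m4, m5, m8}
Sat(~ack) = {m4, m6, m7, m9}
Sat(~alarm & ~ack) = {m4}
EF (~alarm & ~ack): least fixpoint, start Z0 = {m4}, add states with some successor in Z. Z1 = {m3, m4}; Z2 = {m3, m4, m5}; Z3 = {m3, m4, m5, m7}; fixed.
Sat(EF (~alarm & ~ack)) = {m3, m4, m5, m7}
AG (EF (~alarm & ~ack)): greatest fixpoint, start Z0 = {m3, m4, m5, m7}, keep only states in Sat with every successor in Z. Z1 = {m4, m7}; Z2 = {m4}; fixed.
Sat(AG (EF (~alarm & ~ack))) = {m4}

{m4}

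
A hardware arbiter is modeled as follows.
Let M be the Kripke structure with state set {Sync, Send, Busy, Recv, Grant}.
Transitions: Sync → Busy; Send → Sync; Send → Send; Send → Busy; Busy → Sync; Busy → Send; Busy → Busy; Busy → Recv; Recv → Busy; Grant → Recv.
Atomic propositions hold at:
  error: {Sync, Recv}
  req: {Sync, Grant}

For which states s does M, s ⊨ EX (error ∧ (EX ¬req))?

{Send, Busy, Grant}

Sat(¬req) = {Send, Busy, Recv}
Sat(EX ¬req) = {s : some successor in {Send, Busy, Recv}} = {Sync, Send, Busy, Recv, Grant}
Sat(error ∧ (EX ¬req)) = {Sync, Recv}
Sat(EX (error ∧ (EX ¬req))) = {s : some successor in {Sync, Recv}} = {Send, Busy, Grant}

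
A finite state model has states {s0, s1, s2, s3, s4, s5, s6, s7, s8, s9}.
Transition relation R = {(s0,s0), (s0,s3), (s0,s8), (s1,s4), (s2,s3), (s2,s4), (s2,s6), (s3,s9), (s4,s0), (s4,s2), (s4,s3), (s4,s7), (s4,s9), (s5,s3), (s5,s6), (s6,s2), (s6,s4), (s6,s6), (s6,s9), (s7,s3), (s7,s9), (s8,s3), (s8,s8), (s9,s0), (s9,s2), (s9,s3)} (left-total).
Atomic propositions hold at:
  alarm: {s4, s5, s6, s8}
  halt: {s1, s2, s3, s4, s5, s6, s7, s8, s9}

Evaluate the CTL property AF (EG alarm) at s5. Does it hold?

Yes

EG alarm: greatest fixpoint, start Z0 = {s4, s5, s6, s8}, keep only states in Sat with some successor in Z. Z1 = {s5, s6, s8}; fixed.
Sat(EG alarm) = {s5, s6, s8}
AF (EG alarm): least fixpoint, start Z0 = {s5, s6, s8}, add states with every successor in Z. Already a fixed point.
Sat(AF (EG alarm)) = {s5, s6, s8}
s5 ∈ Sat(AF (EG alarm)) = {s5, s6, s8}, so the formula holds at s5.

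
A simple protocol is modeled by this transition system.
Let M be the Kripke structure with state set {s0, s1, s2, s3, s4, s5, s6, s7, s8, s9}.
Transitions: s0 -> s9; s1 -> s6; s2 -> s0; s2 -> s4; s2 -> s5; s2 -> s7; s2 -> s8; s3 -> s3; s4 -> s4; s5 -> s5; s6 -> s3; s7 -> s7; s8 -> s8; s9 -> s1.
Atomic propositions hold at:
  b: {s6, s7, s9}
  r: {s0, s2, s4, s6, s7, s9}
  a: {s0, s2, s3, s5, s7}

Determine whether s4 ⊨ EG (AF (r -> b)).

Sat(r -> b) = {s1, s3, s5, s6, s7, s8, s9}
AF (r -> b): least fixpoint, start Z0 = {s1, s3, s5, s6, s7, s8, s9}, add states with every successor in Z. Z1 = {s0, s1, s3, s5, s6, s7, s8, s9}; fixed.
Sat(AF (r -> b)) = {s0, s1, s3, s5, s6, s7, s8, s9}
EG (AF (r -> b)): greatest fixpoint, start Z0 = {s0, s1, s3, s5, s6, s7, s8, s9}, keep only states in Sat with some successor in Z. Already a fixed point.
Sat(EG (AF (r -> b))) = {s0, s1, s3, s5, s6, s7, s8, s9}
s4 ∉ Sat(EG (AF (r -> b))) = {s0, s1, s3, s5, s6, s7, s8, s9}, so the formula does not hold at s4.

No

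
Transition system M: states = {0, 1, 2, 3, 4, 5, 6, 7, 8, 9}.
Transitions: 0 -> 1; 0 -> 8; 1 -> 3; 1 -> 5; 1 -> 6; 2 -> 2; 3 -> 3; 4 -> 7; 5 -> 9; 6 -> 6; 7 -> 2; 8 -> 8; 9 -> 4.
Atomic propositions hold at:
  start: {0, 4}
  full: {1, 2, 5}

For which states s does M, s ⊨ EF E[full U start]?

E[full U start]: least fixpoint, start Z0 = Sat(start) = {0, 4}, add states in Sat(full) with some successor in Z. Already a fixed point.
Sat(E[full U start]) = {0, 4}
EF E[full U start]: least fixpoint, start Z0 = {0, 4}, add states with some successor in Z. Z1 = {0, 4, 9}; Z2 = {0, 4, 5, 9}; Z3 = {0, 1, 4, 5, 9}; fixed.
Sat(EF E[full U start]) = {0, 1, 4, 5, 9}

{0, 1, 4, 5, 9}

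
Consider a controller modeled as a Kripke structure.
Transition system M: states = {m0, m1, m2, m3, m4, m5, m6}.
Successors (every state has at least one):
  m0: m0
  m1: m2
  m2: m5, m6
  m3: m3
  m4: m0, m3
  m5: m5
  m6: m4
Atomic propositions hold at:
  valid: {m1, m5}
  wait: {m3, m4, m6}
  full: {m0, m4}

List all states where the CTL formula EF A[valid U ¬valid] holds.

Sat(¬valid) = {m0, m2, m3, m4, m6}
A[valid U ¬valid]: least fixpoint, start Z0 = Sat(¬valid) = {m0, m2, m3, m4, m6}, add states in Sat(valid) with every successor in Z. Z1 = {m0, m1, m2, m3, m4, m6}; fixed.
Sat(A[valid U ¬valid]) = {m0, m1, m2, m3, m4, m6}
EF A[valid U ¬valid]: least fixpoint, start Z0 = {m0, m1, m2, m3, m4, m6}, add states with some successor in Z. Already a fixed point.
Sat(EF A[valid U ¬valid]) = {m0, m1, m2, m3, m4, m6}

{m0, m1, m2, m3, m4, m6}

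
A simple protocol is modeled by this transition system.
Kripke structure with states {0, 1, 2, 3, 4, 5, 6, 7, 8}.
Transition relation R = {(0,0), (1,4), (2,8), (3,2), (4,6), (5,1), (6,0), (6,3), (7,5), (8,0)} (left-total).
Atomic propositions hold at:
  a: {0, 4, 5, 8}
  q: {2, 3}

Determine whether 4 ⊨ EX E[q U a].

E[q U a]: least fixpoint, start Z0 = Sat(a) = {0, 4, 5, 8}, add states in Sat(q) with some successor in Z. Z1 = {0, 2, 4, 5, 8}; Z2 = {0, 2, 3, 4, 5, 8}; fixed.
Sat(E[q U a]) = {0, 2, 3, 4, 5, 8}
Sat(EX E[q U a]) = {s : some successor in {0, 2, 3, 4, 5, 8}} = {0, 1, 2, 3, 6, 7, 8}
4 ∉ Sat(EX E[q U a]) = {0, 1, 2, 3, 6, 7, 8}, so the formula does not hold at 4.

No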